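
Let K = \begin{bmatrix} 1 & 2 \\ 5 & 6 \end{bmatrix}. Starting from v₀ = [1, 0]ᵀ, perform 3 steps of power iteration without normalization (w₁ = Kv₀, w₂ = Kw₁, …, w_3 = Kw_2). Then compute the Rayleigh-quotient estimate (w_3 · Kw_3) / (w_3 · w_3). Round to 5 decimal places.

λ ≈ 7.52958

w1 = Kv₀ = (1·1 + 2·0; 5·1 + 6·0) = (1, 5)
w2 = Kw1 = (1·1 + 2·5; 5·1 + 6·5) = (11, 35)
w3 = Kw2 = (81, 265)
Kw3 = (611, 1995)
w3·Kw3 = 81·611 + 265·1995 = 578166; w3·w3 = 81·81 + 265·265 = 76786
λ ≈ 578166/76786 = 7.52958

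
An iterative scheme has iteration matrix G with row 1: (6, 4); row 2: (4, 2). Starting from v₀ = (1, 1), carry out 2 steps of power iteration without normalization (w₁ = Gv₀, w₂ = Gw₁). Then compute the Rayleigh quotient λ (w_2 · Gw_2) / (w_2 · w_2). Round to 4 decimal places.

λ ≈ 8.4721

w1 = Gv₀ = (6·1 + 4·1; 4·1 + 2·1) = (10, 6)
w2 = Gw1 = (6·10 + 4·6; 4·10 + 2·6) = (84, 52)
Gw2 = (712, 440)
w2·Gw2 = 84·712 + 52·440 = 82688; w2·w2 = 84·84 + 52·52 = 9760
λ ≈ 82688/9760 = 8.4721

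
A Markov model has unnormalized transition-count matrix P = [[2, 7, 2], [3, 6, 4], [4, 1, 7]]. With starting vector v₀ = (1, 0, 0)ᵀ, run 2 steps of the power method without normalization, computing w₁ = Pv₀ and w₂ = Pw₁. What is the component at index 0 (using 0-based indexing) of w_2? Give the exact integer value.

w1 = Pv₀ = (2·1 + 7·0 + 2·0; 3·1 + 6·0 + 4·0; 4·1 + 1·0 + 7·0) = (2, 3, 4)
w2 = Pw1 = (2·2 + 7·3 + 2·4; 3·2 + 6·3 + 4·4; 4·2 + 1·3 + 7·4) = (33, 40, 39)
The requested component of w2 is 33.

33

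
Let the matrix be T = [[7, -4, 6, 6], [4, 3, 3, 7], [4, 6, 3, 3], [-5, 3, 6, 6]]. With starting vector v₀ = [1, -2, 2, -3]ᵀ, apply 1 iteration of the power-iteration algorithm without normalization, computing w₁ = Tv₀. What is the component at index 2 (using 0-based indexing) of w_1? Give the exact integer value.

w1 = Tv₀ = (9, -17, -11, -17)
The requested component of w1 is -11.

-11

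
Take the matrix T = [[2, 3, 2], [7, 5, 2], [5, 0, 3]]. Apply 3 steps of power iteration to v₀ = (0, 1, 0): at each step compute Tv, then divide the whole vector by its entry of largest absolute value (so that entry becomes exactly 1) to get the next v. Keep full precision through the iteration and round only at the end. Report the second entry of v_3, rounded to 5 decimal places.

Tv0 = (3.000000, 5.000000, 0.000000); divide by 5.000000 → v1 = (0.600000, 1.000000, 0.000000)
Tv1 = (4.200000, 9.200000, 3.000000); divide by 9.200000 → v2 = (0.456522, 1.000000, 0.326087)
Tv2 = (4.565217, 8.847826, 3.260870); divide by 8.847826 → v3 = (0.515971, 1.000000, 0.368550)
Requested entry of v3: 407/407 = 1.00000

1.00000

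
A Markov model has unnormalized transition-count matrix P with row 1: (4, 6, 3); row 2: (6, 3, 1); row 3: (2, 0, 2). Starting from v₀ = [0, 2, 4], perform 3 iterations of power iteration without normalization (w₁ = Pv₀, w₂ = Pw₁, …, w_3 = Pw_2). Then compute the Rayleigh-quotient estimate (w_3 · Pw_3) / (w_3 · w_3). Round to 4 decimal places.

w1 = Pv₀ = (24, 10, 8)
w2 = Pw1 = (180, 182, 64)
w3 = Pw2 = (2004, 1690, 488)
Pw3 = (19620, 17582, 4984)
w3·Pw3 = 2004·19620 + 1690·17582 + 488·4984 = 71464252; w3·w3 = 2004·2004 + 1690·1690 + 488·488 = 7110260
λ ≈ 71464252/7110260 = 10.0509

λ ≈ 10.0509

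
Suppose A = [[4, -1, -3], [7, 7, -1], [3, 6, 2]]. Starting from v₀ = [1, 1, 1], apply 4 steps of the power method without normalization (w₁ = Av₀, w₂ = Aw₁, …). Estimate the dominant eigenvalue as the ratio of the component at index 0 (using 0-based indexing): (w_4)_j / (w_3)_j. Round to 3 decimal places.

w1 = Av₀ = (4·1 + (-1)·1 + (-3)·1; 7·1 + 7·1 + (-1)·1; 3·1 + 6·1 + 2·1) = (0, 13, 11)
w2 = Aw1 = (4·0 + (-1)·13 + (-3)·11; 7·0 + 7·13 + (-1)·11; 3·0 + 6·13 + 2·11) = (-46, 80, 100)
w3 = Aw2 = (-564, 138, 542)
w4 = Aw3 = (-4020, -3524, 220)
Ratio at component: -4020 / -564 = 7.128

λ ≈ 7.128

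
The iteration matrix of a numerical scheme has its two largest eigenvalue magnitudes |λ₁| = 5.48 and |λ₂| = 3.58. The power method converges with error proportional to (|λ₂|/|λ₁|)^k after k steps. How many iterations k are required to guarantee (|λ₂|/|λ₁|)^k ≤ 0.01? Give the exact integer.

11

|λ₂/λ₁| = 3.58/5.48 = 0.65328
Need k ≥ ln(0.01) / ln(0.65328) = -4.6052 / -0.4257 ≈ 10.817
Smallest integer k satisfying the bound: 11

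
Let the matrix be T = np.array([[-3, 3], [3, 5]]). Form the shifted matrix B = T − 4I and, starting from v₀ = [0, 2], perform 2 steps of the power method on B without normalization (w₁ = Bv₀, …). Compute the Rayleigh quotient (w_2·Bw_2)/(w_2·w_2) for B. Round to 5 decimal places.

B = T − 4I has rows (-7, 3); (3, 1)
w1 = Bv₀ = (6, 2)
w2 = Bw1 = (-36, 20)
Bw2 = (312, -88)
w2·Bw2 = -12992; w2·w2 = 1696; μ ≈ -12992/1696 = -7.66038

μ ≈ -7.66038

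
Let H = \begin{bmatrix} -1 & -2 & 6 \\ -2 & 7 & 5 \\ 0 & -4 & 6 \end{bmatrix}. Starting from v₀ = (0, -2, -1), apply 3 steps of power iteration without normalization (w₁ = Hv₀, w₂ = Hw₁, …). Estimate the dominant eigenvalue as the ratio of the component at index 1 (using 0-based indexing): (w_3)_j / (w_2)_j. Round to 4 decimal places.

λ ≈ 4.1765

w1 = Hv₀ = ((-1)·0 + (-2)·(-2) + 6·(-1); (-2)·0 + 7·(-2) + 5·(-1); 0·0 + (-4)·(-2) + 6·(-1)) = (-2, -19, 2)
w2 = Hw1 = ((-1)·(-2) + (-2)·(-19) + 6·2; (-2)·(-2) + 7·(-19) + 5·2; 0·(-2) + (-4)·(-19) + 6·2) = (52, -119, 88)
w3 = Hw2 = (714, -497, 1004)
Ratio at component: -497 / -119 = 4.1765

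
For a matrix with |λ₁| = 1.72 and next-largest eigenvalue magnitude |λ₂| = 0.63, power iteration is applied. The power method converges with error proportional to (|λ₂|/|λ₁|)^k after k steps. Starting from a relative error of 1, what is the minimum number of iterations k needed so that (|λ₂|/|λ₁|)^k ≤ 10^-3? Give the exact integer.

7

|λ₂/λ₁| = 0.63/1.72 = 0.36628
Need k ≥ ln(10^-3) / ln(0.36628) = -6.9078 / -1.0044 ≈ 6.878
Smallest integer k satisfying the bound: 7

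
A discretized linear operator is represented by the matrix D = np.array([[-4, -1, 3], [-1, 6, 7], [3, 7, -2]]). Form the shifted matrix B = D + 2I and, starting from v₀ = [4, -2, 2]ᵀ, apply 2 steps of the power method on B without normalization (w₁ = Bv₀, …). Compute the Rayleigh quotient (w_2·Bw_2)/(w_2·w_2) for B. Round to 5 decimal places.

μ ≈ 11.98431

B = D + 2I has rows (-2, -1, 3); (-1, 8, 7); (3, 7, 0)
w1 = Bv₀ = ((-2)·4 + (-1)·(-2) + 3·2; (-1)·4 + 8·(-2) + 7·2; 3·4 + 7·(-2) + 0·2) = (0, -6, -2)
w2 = Bw1 = ((-2)·0 + (-1)·(-6) + 3·(-2); (-1)·0 + 8·(-6) + 7·(-2); 3·0 + 7·(-6) + 0·(-2)) = (0, -62, -42)
Bw2 = (-64, -790, -434)
w2·Bw2 = 67208; w2·w2 = 5608; μ ≈ 67208/5608 = 11.98431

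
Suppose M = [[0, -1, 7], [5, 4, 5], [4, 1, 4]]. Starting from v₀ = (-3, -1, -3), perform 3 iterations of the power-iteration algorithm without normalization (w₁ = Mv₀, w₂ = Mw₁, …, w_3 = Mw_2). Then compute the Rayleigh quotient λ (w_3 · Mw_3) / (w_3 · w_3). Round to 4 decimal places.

w1 = Mv₀ = (0·(-3) + (-1)·(-1) + 7·(-3); 5·(-3) + 4·(-1) + 5·(-3); 4·(-3) + 1·(-1) + 4·(-3)) = (-20, -34, -25)
w2 = Mw1 = (0·(-20) + (-1)·(-34) + 7·(-25); 5·(-20) + 4·(-34) + 5·(-25); 4·(-20) + 1·(-34) + 4·(-25)) = (-141, -361, -214)
w3 = Mw2 = (-1137, -3219, -1781)
Mw3 = (-9248, -27466, -14891)
w3·Mw3 = (-1137)·(-9248) + (-3219)·(-27466) + (-1781)·(-14891) = 125448901; w3·w3 = (-1137)·(-1137) + (-3219)·(-3219) + (-1781)·(-1781) = 14826691
λ ≈ 125448901/14826691 = 8.4610

λ ≈ 8.4610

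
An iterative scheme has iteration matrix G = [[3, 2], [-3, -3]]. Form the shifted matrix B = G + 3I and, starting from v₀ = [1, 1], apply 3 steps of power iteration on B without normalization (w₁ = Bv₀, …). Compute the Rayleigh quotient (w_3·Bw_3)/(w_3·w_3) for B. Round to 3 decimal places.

B = G + 3I has rows (6, 2); (-3, 0)
w1 = Bv₀ = (6·1 + 2·1; (-3)·1 + 0·1) = (8, -3)
w2 = Bw1 = (6·8 + 2·(-3); (-3)·8 + 0·(-3)) = (42, -24)
w3 = Bw2 = (204, -126)
Bw3 = (972, -612)
w3·Bw3 = 275400; w3·w3 = 57492; μ ≈ 275400/57492 = 4.790

μ ≈ 4.790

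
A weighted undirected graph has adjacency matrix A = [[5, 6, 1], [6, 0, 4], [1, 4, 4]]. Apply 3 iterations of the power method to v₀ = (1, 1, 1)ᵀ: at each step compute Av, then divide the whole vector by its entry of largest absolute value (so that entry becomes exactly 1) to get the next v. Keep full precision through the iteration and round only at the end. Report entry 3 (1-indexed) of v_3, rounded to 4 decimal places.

0.6611

Av0 = (12.00000, 10.00000, 9.00000); divide by 12.00000 → v1 = (1.00000, 0.83333, 0.75000)
Av1 = (10.75000, 9.00000, 7.33333); divide by 10.75000 → v2 = (1.00000, 0.83721, 0.68217)
Av2 = (10.70543, 8.72868, 7.07752); divide by 10.70543 → v3 = (1.00000, 0.81535, 0.66112)
Requested entry of v3: 913/1381 = 0.6611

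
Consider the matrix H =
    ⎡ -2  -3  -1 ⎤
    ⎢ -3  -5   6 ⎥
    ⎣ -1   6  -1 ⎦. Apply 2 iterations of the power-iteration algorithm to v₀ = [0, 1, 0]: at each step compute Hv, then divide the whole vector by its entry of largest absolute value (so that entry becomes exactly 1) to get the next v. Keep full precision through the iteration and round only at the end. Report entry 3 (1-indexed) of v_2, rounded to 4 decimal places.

-0.4714

Hv0 = (-3.00000, -5.00000, 6.00000); divide by 6.00000 → v1 = (-0.50000, -0.83333, 1.00000)
Hv1 = (2.50000, 11.66667, -5.50000); divide by 11.66667 → v2 = (0.21429, 1.00000, -0.47143)
Requested entry of v2: -33/70 = -0.4714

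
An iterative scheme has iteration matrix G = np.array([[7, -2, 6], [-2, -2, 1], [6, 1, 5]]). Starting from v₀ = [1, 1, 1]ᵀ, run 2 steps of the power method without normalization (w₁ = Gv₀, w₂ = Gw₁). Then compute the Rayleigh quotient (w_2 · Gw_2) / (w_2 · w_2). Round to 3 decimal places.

w1 = Gv₀ = (7·1 + (-2)·1 + 6·1; (-2)·1 + (-2)·1 + 1·1; 6·1 + 1·1 + 5·1) = (11, -3, 12)
w2 = Gw1 = (7·11 + (-2)·(-3) + 6·12; (-2)·11 + (-2)·(-3) + 1·12; 6·11 + 1·(-3) + 5·12) = (155, -4, 123)
Gw2 = (1831, -179, 1541)
w2·Gw2 = 155·1831 + (-4)·(-179) + 123·1541 = 474064; w2·w2 = 155·155 + (-4)·(-4) + 123·123 = 39170
λ ≈ 474064/39170 = 12.103

λ ≈ 12.103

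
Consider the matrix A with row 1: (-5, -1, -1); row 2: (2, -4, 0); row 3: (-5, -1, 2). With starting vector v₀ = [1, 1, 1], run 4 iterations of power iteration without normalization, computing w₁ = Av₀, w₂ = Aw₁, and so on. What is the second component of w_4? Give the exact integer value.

-880

w1 = Av₀ = ((-5)·1 + (-1)·1 + (-1)·1; 2·1 + (-4)·1 + 0·1; (-5)·1 + (-1)·1 + 2·1) = (-7, -2, -4)
w2 = Aw1 = ((-5)·(-7) + (-1)·(-2) + (-1)·(-4); 2·(-7) + (-4)·(-2) + 0·(-4); (-5)·(-7) + (-1)·(-2) + 2·(-4)) = (41, -6, 29)
w3 = Aw2 = (-228, 106, -141)
w4 = Aw3 = (1175, -880, 752)
The requested component of w4 is -880.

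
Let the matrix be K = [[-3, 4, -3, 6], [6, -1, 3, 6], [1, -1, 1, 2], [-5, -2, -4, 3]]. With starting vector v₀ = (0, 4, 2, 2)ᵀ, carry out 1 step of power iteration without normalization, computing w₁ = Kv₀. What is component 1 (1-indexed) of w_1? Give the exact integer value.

w1 = Kv₀ = ((-3)·0 + 4·4 + (-3)·2 + 6·2; 6·0 + (-1)·4 + 3·2 + 6·2; 1·0 + (-1)·4 + 1·2 + 2·2; (-5)·0 + (-2)·4 + (-4)·2 + 3·2) = (22, 14, 2, -10)
The requested component of w1 is 22.

22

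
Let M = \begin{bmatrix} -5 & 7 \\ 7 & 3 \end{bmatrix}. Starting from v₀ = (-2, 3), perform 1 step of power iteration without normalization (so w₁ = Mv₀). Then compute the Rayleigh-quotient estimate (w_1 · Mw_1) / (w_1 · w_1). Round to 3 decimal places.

w1 = Mv₀ = (31, -5)
Mw1 = (-190, 202)
w1·Mw1 = 31·(-190) + (-5)·202 = -6900; w1·w1 = 31·31 + (-5)·(-5) = 986
λ ≈ -6900/986 = -6.998

λ ≈ -6.998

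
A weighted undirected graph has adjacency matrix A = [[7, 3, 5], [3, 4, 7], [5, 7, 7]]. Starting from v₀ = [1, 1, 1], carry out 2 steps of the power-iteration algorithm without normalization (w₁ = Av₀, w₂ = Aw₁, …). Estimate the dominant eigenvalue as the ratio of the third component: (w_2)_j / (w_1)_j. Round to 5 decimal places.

λ ≈ 16.10526

w1 = Av₀ = (15, 14, 19)
w2 = Aw1 = (242, 234, 306)
Ratio at component: 306 / 19 = 16.10526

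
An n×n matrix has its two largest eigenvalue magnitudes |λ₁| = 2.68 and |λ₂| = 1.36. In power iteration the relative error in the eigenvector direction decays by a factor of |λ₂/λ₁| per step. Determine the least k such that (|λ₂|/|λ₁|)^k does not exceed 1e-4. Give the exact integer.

|λ₂/λ₁| = 1.36/2.68 = 0.50746
Need k ≥ ln(1e-4) / ln(0.50746) = -9.2103 / -0.6783 ≈ 13.578
Smallest integer k satisfying the bound: 14

14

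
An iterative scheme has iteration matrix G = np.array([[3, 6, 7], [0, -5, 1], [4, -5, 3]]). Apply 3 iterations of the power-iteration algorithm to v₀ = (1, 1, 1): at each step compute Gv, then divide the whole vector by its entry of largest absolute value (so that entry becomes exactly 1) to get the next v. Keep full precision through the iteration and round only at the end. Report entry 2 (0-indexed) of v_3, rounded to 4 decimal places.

Gv0 = (16.00000, -4.00000, 2.00000); divide by 16.00000 → v1 = (1.00000, -0.25000, 0.12500)
Gv1 = (2.37500, 1.37500, 5.62500); divide by 5.62500 → v2 = (0.42222, 0.24444, 1.00000)
Gv2 = (9.73333, -0.22222, 3.46667); divide by 9.73333 → v3 = (1.00000, -0.02283, 0.35616)
Requested entry of v3: 312/876 = 0.3562

0.3562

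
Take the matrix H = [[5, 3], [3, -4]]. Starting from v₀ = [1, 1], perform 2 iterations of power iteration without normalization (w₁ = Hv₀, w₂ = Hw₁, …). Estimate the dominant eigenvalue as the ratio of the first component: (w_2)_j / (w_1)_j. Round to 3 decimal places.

w1 = Hv₀ = (5·1 + 3·1; 3·1 + (-4)·1) = (8, -1)
w2 = Hw1 = (5·8 + 3·(-1); 3·8 + (-4)·(-1)) = (37, 28)
Ratio at component: 37 / 8 = 4.625

4.625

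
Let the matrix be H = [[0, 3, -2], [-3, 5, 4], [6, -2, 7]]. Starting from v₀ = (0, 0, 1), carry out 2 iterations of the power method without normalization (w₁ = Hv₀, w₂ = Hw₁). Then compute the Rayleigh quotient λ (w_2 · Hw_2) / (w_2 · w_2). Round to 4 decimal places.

6.2130

w1 = Hv₀ = (0·0 + 3·0 + (-2)·1; (-3)·0 + 5·0 + 4·1; 6·0 + (-2)·0 + 7·1) = (-2, 4, 7)
w2 = Hw1 = (0·(-2) + 3·4 + (-2)·7; (-3)·(-2) + 5·4 + 4·7; 6·(-2) + (-2)·4 + 7·7) = (-2, 54, 29)
Hw2 = (104, 392, 83)
w2·Hw2 = (-2)·104 + 54·392 + 29·83 = 23367; w2·w2 = (-2)·(-2) + 54·54 + 29·29 = 3761
λ ≈ 23367/3761 = 6.2130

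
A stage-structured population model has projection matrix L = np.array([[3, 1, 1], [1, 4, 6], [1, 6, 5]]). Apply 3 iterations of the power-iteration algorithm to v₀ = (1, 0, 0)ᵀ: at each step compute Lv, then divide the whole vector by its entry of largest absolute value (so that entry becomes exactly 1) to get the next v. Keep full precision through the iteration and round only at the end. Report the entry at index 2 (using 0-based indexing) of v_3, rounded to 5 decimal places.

Lv0 = (3.000000, 1.000000, 1.000000); divide by 3.000000 → v1 = (1.000000, 0.333333, 0.333333)
Lv1 = (3.666667, 4.333333, 4.666667); divide by 4.666667 → v2 = (0.785714, 0.928571, 1.000000)
Lv2 = (4.285714, 10.500000, 11.357143); divide by 11.357143 → v3 = (0.377358, 0.924528, 1.000000)
Requested entry of v3: 159/159 = 1.00000

1.00000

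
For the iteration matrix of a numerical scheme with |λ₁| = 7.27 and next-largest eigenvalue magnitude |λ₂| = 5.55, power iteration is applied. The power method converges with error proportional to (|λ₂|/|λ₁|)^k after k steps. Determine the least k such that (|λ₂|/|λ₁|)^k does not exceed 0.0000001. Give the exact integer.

|λ₂/λ₁| = 5.55/7.27 = 0.76341
Need k ≥ ln(0.0000001) / ln(0.76341) = -16.1181 / -0.2700 ≈ 59.706
Smallest integer k satisfying the bound: 60

60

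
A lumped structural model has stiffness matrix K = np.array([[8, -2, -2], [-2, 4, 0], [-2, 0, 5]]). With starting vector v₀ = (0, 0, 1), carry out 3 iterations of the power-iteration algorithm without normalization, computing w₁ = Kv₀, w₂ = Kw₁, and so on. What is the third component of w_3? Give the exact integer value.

197

w1 = Kv₀ = (-2, 0, 5)
w2 = Kw1 = (-26, 4, 29)
w3 = Kw2 = (-274, 68, 197)
The requested component of w3 is 197.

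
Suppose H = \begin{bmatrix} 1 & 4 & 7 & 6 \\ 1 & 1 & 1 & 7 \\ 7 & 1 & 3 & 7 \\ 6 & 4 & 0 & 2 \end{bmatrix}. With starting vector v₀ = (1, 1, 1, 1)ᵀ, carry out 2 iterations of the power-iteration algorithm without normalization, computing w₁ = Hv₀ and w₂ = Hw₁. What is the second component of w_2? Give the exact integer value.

w1 = Hv₀ = (18, 10, 18, 12)
w2 = Hw1 = (256, 130, 274, 172)
The requested component of w2 is 130.

130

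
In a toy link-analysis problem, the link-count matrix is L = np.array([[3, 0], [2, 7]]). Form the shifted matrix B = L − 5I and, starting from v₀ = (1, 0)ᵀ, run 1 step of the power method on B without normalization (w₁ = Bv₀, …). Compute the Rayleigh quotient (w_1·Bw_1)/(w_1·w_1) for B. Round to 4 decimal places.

-1.0000

B = L − 5I has rows (-2, 0); (2, 2)
w1 = Bv₀ = (-2, 2)
Bw1 = (4, 0)
w1·Bw1 = -8; w1·w1 = 8; μ ≈ -8/8 = -1.0000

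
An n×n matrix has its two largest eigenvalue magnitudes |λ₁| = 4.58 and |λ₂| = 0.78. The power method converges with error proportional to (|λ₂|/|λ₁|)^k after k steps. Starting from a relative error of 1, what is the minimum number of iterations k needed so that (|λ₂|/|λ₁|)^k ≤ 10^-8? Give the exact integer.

11

|λ₂/λ₁| = 0.78/4.58 = 0.17031
Need k ≥ ln(10^-8) / ln(0.17031) = -18.4207 / -1.7702 ≈ 10.406
Smallest integer k satisfying the bound: 11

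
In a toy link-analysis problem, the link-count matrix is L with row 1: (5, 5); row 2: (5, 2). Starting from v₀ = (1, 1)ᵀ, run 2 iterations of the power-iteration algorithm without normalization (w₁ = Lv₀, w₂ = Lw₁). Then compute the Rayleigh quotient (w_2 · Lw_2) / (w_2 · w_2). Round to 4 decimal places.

w1 = Lv₀ = (10, 7)
w2 = Lw1 = (85, 64)
Lw2 = (745, 553)
w2·Lw2 = 85·745 + 64·553 = 98717; w2·w2 = 85·85 + 64·64 = 11321
λ ≈ 98717/11321 = 8.7198

8.7198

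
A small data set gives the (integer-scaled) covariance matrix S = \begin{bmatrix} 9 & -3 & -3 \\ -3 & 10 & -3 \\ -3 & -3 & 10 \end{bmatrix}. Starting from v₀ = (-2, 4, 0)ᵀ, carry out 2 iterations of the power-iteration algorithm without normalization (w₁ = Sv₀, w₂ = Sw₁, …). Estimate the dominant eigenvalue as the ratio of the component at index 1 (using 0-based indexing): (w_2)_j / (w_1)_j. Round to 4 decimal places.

12.3478

w1 = Sv₀ = (-30, 46, -6)
w2 = Sw1 = (-390, 568, -108)
Ratio at component: 568 / 46 = 12.3478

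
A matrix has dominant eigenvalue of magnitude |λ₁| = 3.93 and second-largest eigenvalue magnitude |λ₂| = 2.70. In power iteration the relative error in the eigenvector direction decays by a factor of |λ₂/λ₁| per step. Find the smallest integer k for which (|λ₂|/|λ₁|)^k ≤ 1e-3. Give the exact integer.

|λ₂/λ₁| = 2.70/3.93 = 0.68702
Need k ≥ ln(1e-3) / ln(0.68702) = -6.9078 / -0.3754 ≈ 18.402
Smallest integer k satisfying the bound: 19

19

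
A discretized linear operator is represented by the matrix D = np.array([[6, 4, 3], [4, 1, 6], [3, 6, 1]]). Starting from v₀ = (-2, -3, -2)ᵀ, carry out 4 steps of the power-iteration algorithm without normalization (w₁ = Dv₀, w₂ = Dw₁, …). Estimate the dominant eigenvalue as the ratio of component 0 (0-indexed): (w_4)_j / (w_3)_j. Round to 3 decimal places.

w1 = Dv₀ = (6·(-2) + 4·(-3) + 3·(-2); 4·(-2) + 1·(-3) + 6·(-2); 3·(-2) + 6·(-3) + 1·(-2)) = (-30, -23, -26)
w2 = Dw1 = (6·(-30) + 4·(-23) + 3·(-26); 4·(-30) + 1·(-23) + 6·(-26); 3·(-30) + 6·(-23) + 1·(-26)) = (-350, -299, -254)
w3 = Dw2 = (-4058, -3223, -3098)
w4 = Dw3 = (-46534, -38043, -34610)
Ratio at component: -46534 / -4058 = 11.467

11.467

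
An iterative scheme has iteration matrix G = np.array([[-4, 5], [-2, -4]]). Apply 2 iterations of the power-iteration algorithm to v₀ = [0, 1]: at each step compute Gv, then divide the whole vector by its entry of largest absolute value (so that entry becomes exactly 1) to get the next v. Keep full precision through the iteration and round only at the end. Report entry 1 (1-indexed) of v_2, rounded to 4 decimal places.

Gv0 = (5.00000, -4.00000); divide by 5.00000 → v1 = (1.00000, -0.80000)
Gv1 = (-8.00000, 1.20000); divide by -8.00000 → v2 = (1.00000, -0.15000)
Requested entry of v2: -40/-40 = 1.0000

1.0000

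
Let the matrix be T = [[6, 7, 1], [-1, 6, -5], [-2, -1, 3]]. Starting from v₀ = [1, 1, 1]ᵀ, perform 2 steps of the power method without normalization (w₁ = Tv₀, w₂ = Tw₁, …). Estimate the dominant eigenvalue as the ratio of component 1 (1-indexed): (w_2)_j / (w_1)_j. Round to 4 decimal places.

w1 = Tv₀ = (14, 0, 0)
w2 = Tw1 = (84, -14, -28)
Ratio at component: 84 / 14 = 6.0000

λ ≈ 6.0000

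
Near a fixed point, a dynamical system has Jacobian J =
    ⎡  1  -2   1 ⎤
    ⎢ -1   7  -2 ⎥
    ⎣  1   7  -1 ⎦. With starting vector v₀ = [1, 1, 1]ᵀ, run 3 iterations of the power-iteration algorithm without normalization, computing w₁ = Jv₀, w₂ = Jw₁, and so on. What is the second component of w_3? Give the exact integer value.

w1 = Jv₀ = (1·1 + (-2)·1 + 1·1; (-1)·1 + 7·1 + (-2)·1; 1·1 + 7·1 + (-1)·1) = (0, 4, 7)
w2 = Jw1 = (1·0 + (-2)·4 + 1·7; (-1)·0 + 7·4 + (-2)·7; 1·0 + 7·4 + (-1)·7) = (-1, 14, 21)
w3 = Jw2 = (-8, 57, 76)
The requested component of w3 is 57.

57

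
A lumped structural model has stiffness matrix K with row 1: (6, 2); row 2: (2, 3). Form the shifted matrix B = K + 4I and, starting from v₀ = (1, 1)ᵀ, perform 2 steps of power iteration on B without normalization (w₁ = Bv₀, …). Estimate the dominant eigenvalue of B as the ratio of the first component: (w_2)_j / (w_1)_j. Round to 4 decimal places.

B = K + 4I has rows (10, 2); (2, 7)
w1 = Bv₀ = (12, 9)
w2 = Bw1 = (138, 87)
Ratio: 138/12 = 11.5000

11.5000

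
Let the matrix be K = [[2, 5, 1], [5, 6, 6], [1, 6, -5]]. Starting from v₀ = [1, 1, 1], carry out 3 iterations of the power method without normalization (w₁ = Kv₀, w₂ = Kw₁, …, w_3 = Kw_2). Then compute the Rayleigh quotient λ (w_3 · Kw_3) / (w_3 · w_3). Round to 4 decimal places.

w1 = Kv₀ = (2·1 + 5·1 + 1·1; 5·1 + 6·1 + 6·1; 1·1 + 6·1 + (-5)·1) = (8, 17, 2)
w2 = Kw1 = (2·8 + 5·17 + 1·2; 5·8 + 6·17 + 6·2; 1·8 + 6·17 + (-5)·2) = (103, 154, 100)
w3 = Kw2 = (1076, 2039, 527)
Kw3 = (12874, 20776, 10675)
w3·Kw3 = 1076·12874 + 2039·20776 + 527·10675 = 61840413; w3·w3 = 1076·1076 + 2039·2039 + 527·527 = 5593026
λ ≈ 61840413/5593026 = 11.0567

11.0567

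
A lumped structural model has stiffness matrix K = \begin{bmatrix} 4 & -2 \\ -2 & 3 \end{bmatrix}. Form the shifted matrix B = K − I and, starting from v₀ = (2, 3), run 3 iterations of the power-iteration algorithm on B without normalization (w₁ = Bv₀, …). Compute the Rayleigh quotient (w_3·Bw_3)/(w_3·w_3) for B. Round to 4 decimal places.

μ ≈ 4.5610

B = K − I has rows (3, -2); (-2, 2)
w1 = Bv₀ = (0, 2)
w2 = Bw1 = (-4, 4)
w3 = Bw2 = (-20, 16)
Bw3 = (-92, 72)
w3·Bw3 = 2992; w3·w3 = 656; μ ≈ 2992/656 = 4.5610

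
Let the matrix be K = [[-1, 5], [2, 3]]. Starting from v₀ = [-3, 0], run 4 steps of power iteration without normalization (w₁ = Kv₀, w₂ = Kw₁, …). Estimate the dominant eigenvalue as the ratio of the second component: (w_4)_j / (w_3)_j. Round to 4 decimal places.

3.5294

w1 = Kv₀ = ((-1)·(-3) + 5·0; 2·(-3) + 3·0) = (3, -6)
w2 = Kw1 = ((-1)·3 + 5·(-6); 2·3 + 3·(-6)) = (-33, -12)
w3 = Kw2 = (-27, -102)
w4 = Kw3 = (-483, -360)
Ratio at component: -360 / -102 = 3.5294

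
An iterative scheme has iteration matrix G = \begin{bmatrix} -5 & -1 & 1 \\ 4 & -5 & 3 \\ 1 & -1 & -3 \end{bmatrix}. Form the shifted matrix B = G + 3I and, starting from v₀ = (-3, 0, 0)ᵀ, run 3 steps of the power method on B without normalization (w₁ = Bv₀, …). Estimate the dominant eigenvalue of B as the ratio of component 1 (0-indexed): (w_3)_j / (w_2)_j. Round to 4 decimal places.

B = G + 3I has rows (-2, -1, 1); (4, -2, 3); (1, -1, 0)
w1 = Bv₀ = (6, -12, -3)
w2 = Bw1 = (-3, 39, 18)
w3 = Bw2 = (-15, -36, -42)
Ratio: -36/39 = -0.9231

-0.9231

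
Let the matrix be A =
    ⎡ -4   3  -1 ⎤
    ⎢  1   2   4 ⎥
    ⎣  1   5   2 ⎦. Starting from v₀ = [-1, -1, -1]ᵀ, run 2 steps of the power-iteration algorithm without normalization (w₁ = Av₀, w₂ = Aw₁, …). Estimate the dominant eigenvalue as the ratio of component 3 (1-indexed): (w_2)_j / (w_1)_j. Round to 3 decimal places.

λ ≈ 6.125

w1 = Av₀ = (2, -7, -8)
w2 = Aw1 = (-21, -44, -49)
Ratio at component: -49 / -8 = 6.125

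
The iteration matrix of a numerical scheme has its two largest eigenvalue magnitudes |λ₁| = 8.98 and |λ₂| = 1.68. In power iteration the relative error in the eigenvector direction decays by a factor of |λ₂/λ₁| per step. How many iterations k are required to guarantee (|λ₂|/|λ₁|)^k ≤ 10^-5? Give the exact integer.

7

|λ₂/λ₁| = 1.68/8.98 = 0.18708
Need k ≥ ln(10^-5) / ln(0.18708) = -11.5129 / -1.6762 ≈ 6.868
Smallest integer k satisfying the bound: 7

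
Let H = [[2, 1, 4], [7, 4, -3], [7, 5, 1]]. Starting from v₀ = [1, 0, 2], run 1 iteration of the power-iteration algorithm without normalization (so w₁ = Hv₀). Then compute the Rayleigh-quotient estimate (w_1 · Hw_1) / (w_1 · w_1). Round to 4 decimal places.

w1 = Hv₀ = (2·1 + 1·0 + 4·2; 7·1 + 4·0 + (-3)·2; 7·1 + 5·0 + 1·2) = (10, 1, 9)
Hw1 = (57, 47, 84)
w1·Hw1 = 10·57 + 1·47 + 9·84 = 1373; w1·w1 = 10·10 + 1·1 + 9·9 = 182
λ ≈ 1373/182 = 7.5440

7.5440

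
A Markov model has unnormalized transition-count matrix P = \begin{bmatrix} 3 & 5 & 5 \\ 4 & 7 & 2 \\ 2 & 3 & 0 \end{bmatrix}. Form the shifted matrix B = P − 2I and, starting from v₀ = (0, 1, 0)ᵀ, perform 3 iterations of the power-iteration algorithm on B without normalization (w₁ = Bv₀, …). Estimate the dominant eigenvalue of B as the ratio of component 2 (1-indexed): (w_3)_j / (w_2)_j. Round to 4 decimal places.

B = P − 2I has rows (1, 5, 5); (4, 5, 2); (2, 3, -2)
w1 = Bv₀ = (1·0 + 5·1 + 5·0; 4·0 + 5·1 + 2·0; 2·0 + 3·1 + (-2)·0) = (5, 5, 3)
w2 = Bw1 = (1·5 + 5·5 + 5·3; 4·5 + 5·5 + 2·3; 2·5 + 3·5 + (-2)·3) = (45, 51, 19)
w3 = Bw2 = (395, 473, 205)
Ratio: 473/51 = 9.2745

μ ≈ 9.2745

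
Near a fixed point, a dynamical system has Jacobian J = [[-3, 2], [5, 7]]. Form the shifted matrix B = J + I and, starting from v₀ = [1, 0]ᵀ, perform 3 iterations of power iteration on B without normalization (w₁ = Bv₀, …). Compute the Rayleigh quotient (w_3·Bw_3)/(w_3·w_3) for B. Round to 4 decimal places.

B = J + I has rows (-2, 2); (5, 8)
w1 = Bv₀ = ((-2)·1 + 2·0; 5·1 + 8·0) = (-2, 5)
w2 = Bw1 = ((-2)·(-2) + 2·5; 5·(-2) + 8·5) = (14, 30)
w3 = Bw2 = (32, 310)
Bw3 = (556, 2640)
w3·Bw3 = 836192; w3·w3 = 97124; μ ≈ 836192/97124 = 8.6095

8.6095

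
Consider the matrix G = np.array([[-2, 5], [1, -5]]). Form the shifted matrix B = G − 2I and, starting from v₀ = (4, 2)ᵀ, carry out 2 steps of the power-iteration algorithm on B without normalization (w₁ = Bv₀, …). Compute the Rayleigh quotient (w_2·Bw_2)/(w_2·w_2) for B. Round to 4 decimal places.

B = G − 2I has rows (-4, 5); (1, -7)
w1 = Bv₀ = (-6, -10)
w2 = Bw1 = (-26, 64)
Bw2 = (424, -474)
w2·Bw2 = -41360; w2·w2 = 4772; μ ≈ -41360/4772 = -8.6672

-8.6672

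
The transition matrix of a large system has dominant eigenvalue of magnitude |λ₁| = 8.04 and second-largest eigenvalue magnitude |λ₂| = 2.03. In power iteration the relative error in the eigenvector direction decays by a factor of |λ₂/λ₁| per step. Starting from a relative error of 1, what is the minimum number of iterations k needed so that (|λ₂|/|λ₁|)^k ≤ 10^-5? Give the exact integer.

|λ₂/λ₁| = 2.03/8.04 = 0.25249
Need k ≥ ln(10^-5) / ln(0.25249) = -11.5129 / -1.3764 ≈ 8.365
Smallest integer k satisfying the bound: 9

9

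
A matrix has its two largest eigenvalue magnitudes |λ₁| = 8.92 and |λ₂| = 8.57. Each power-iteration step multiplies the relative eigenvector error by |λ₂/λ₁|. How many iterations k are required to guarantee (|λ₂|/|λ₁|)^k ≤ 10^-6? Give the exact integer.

346

|λ₂/λ₁| = 8.57/8.92 = 0.96076
Need k ≥ ln(10^-6) / ln(0.96076) = -13.8155 / -0.0400 ≈ 345.144
Smallest integer k satisfying the bound: 346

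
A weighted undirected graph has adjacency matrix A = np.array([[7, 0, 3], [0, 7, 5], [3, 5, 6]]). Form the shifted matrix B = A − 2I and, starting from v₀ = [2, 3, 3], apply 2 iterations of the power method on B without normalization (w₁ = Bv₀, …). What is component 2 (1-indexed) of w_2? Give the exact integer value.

315

B = A − 2I has rows (5, 0, 3); (0, 5, 5); (3, 5, 4)
w1 = Bv₀ = (5·2 + 0·3 + 3·3; 0·2 + 5·3 + 5·3; 3·2 + 5·3 + 4·3) = (19, 30, 33)
w2 = Bw1 = (5·19 + 0·30 + 3·33; 0·19 + 5·30 + 5·33; 3·19 + 5·30 + 4·33) = (194, 315, 339)
Requested component of w2: 315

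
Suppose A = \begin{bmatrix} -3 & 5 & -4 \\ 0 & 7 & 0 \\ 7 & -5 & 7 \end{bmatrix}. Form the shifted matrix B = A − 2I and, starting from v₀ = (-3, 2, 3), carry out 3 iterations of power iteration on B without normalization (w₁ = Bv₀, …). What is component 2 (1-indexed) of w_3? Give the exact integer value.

250

B = A − 2I has rows (-5, 5, -4); (0, 5, 0); (7, -5, 5)
w1 = Bv₀ = ((-5)·(-3) + 5·2 + (-4)·3; 0·(-3) + 5·2 + 0·3; 7·(-3) + (-5)·2 + 5·3) = (13, 10, -16)
w2 = Bw1 = ((-5)·13 + 5·10 + (-4)·(-16); 0·13 + 5·10 + 0·(-16); 7·13 + (-5)·10 + 5·(-16)) = (49, 50, -39)
w3 = Bw2 = (161, 250, -102)
Requested component of w3: 250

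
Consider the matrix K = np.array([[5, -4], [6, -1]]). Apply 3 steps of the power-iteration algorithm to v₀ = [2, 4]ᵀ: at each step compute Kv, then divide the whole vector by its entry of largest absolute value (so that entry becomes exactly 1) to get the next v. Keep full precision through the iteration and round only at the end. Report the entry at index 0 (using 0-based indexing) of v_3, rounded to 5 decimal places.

0.40854

Kv0 = (-6.000000, 8.000000); divide by 8.000000 → v1 = (-0.750000, 1.000000)
Kv1 = (-7.750000, -5.500000); divide by -7.750000 → v2 = (1.000000, 0.709677)
Kv2 = (2.161290, 5.290323); divide by 5.290323 → v3 = (0.408537, 1.000000)
Requested entry of v3: -134/-328 = 0.40854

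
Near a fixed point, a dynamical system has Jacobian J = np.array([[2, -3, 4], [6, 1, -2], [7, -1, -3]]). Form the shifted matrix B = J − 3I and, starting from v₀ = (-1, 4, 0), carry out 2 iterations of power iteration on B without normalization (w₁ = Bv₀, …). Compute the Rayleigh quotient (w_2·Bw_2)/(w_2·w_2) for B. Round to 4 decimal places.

μ ≈ -1.8439

B = J − 3I has rows (-1, -3, 4); (6, -2, -2); (7, -1, -6)
w1 = Bv₀ = (-11, -14, -11)
w2 = Bw1 = (9, -16, 3)
Bw2 = (51, 80, 61)
w2·Bw2 = -638; w2·w2 = 346; μ ≈ -638/346 = -1.8439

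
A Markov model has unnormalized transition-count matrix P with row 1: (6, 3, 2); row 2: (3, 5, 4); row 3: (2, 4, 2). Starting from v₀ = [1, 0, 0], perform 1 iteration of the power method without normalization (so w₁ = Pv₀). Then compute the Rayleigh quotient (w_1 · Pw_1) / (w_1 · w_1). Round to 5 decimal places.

w1 = Pv₀ = (6, 3, 2)
Pw1 = (49, 41, 28)
w1·Pw1 = 6·49 + 3·41 + 2·28 = 473; w1·w1 = 6·6 + 3·3 + 2·2 = 49
λ ≈ 473/49 = 9.65306

9.65306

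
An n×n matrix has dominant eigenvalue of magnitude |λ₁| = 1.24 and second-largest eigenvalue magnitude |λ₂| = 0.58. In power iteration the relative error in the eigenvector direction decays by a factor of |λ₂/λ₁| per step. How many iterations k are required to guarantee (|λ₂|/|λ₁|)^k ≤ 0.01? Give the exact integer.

7

|λ₂/λ₁| = 0.58/1.24 = 0.46774
Need k ≥ ln(0.01) / ln(0.46774) = -4.6052 / -0.7598 ≈ 6.061
Smallest integer k satisfying the bound: 7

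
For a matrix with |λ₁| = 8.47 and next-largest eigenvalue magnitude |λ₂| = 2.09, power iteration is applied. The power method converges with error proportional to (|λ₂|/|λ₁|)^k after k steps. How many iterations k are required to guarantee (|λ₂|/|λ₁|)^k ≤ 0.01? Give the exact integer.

4

|λ₂/λ₁| = 2.09/8.47 = 0.24675
Need k ≥ ln(0.01) / ln(0.24675) = -4.6052 / -1.3994 ≈ 3.291
Smallest integer k satisfying the bound: 4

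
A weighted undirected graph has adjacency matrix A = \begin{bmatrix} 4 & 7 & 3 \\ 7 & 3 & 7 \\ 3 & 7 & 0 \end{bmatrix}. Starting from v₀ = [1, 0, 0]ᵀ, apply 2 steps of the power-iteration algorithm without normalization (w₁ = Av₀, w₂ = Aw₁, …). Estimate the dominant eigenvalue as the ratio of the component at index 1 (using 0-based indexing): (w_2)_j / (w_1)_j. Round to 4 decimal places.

λ ≈ 10.0000

w1 = Av₀ = (4·1 + 7·0 + 3·0; 7·1 + 3·0 + 7·0; 3·1 + 7·0 + 0·0) = (4, 7, 3)
w2 = Aw1 = (4·4 + 7·7 + 3·3; 7·4 + 3·7 + 7·3; 3·4 + 7·7 + 0·3) = (74, 70, 61)
Ratio at component: 70 / 7 = 10.0000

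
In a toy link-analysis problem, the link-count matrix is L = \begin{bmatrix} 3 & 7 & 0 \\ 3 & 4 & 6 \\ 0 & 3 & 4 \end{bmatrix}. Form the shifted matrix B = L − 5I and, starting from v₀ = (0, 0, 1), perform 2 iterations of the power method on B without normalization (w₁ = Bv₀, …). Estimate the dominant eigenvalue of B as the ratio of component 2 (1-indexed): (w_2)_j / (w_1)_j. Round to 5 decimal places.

B = L − 5I has rows (-2, 7, 0); (3, -1, 6); (0, 3, -1)
w1 = Bv₀ = ((-2)·0 + 7·0 + 0·1; 3·0 + (-1)·0 + 6·1; 0·0 + 3·0 + (-1)·1) = (0, 6, -1)
w2 = Bw1 = ((-2)·0 + 7·6 + 0·(-1); 3·0 + (-1)·6 + 6·(-1); 0·0 + 3·6 + (-1)·(-1)) = (42, -12, 19)
Ratio: -12/6 = -2.00000

-2.00000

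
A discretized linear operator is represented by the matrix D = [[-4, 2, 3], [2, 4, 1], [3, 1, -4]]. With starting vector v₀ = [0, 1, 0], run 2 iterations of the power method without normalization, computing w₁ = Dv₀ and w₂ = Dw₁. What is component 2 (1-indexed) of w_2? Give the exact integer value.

w1 = Dv₀ = ((-4)·0 + 2·1 + 3·0; 2·0 + 4·1 + 1·0; 3·0 + 1·1 + (-4)·0) = (2, 4, 1)
w2 = Dw1 = ((-4)·2 + 2·4 + 3·1; 2·2 + 4·4 + 1·1; 3·2 + 1·4 + (-4)·1) = (3, 21, 6)
The requested component of w2 is 21.

21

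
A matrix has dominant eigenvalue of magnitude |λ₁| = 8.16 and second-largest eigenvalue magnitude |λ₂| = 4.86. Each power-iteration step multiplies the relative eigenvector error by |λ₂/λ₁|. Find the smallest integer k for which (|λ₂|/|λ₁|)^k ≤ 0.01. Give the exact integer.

|λ₂/λ₁| = 4.86/8.16 = 0.59559
Need k ≥ ln(0.01) / ln(0.59559) = -4.6052 / -0.5182 ≈ 8.887
Smallest integer k satisfying the bound: 9

9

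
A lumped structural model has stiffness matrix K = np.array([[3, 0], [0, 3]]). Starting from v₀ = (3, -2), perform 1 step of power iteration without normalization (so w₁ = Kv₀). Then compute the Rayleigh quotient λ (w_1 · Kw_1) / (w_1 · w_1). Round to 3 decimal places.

λ ≈ 3.000

w1 = Kv₀ = (9, -6)
Kw1 = (27, -18)
w1·Kw1 = 9·27 + (-6)·(-18) = 351; w1·w1 = 9·9 + (-6)·(-6) = 117
λ ≈ 351/117 = 3.000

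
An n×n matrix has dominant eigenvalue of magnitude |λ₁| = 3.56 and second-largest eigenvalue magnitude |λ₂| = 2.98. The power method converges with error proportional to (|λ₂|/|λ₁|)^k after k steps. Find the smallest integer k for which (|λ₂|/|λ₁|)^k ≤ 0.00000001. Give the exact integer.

|λ₂/λ₁| = 2.98/3.56 = 0.83708
Need k ≥ ln(0.00000001) / ln(0.83708) = -18.4207 / -0.1778 ≈ 103.582
Smallest integer k satisfying the bound: 104

104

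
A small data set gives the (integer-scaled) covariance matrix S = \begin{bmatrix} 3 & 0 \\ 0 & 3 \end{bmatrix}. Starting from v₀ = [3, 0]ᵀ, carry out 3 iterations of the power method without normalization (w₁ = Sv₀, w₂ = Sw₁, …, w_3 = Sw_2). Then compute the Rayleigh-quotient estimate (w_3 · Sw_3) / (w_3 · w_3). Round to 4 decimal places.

w1 = Sv₀ = (9, 0)
w2 = Sw1 = (27, 0)
w3 = Sw2 = (81, 0)
Sw3 = (243, 0)
w3·Sw3 = 81·243 + 0·0 = 19683; w3·w3 = 81·81 + 0·0 = 6561
λ ≈ 19683/6561 = 3.0000

λ ≈ 3.0000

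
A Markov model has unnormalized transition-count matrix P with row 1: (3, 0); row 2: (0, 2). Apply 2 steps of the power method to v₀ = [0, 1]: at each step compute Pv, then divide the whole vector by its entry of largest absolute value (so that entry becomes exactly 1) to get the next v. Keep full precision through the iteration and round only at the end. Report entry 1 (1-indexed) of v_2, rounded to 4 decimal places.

Pv0 = (0.00000, 2.00000); divide by 2.00000 → v1 = (0.00000, 1.00000)
Pv1 = (0.00000, 2.00000); divide by 2.00000 → v2 = (0.00000, 1.00000)
Requested entry of v2: 0/4 = 0.0000

0.0000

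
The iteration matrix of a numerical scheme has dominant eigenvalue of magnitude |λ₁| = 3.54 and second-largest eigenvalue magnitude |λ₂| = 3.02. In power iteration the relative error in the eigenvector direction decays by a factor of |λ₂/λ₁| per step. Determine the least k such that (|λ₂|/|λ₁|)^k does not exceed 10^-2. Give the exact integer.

|λ₂/λ₁| = 3.02/3.54 = 0.85311
Need k ≥ ln(10^-2) / ln(0.85311) = -4.6052 / -0.1589 ≈ 28.987
Smallest integer k satisfying the bound: 29

29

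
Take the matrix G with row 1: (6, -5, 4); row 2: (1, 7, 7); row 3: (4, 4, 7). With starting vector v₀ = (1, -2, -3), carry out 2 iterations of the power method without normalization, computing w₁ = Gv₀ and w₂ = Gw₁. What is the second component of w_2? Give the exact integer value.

w1 = Gv₀ = (6·1 + (-5)·(-2) + 4·(-3); 1·1 + 7·(-2) + 7·(-3); 4·1 + 4·(-2) + 7·(-3)) = (4, -34, -25)
w2 = Gw1 = (6·4 + (-5)·(-34) + 4·(-25); 1·4 + 7·(-34) + 7·(-25); 4·4 + 4·(-34) + 7·(-25)) = (94, -409, -295)
The requested component of w2 is -409.

-409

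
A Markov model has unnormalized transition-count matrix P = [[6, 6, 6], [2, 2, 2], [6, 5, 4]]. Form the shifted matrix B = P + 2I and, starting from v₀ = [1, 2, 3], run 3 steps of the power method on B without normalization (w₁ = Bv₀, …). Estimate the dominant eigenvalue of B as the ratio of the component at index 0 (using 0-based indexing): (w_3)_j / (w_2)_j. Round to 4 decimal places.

15.1523

B = P + 2I has rows (8, 6, 6); (2, 4, 2); (6, 5, 6)
w1 = Bv₀ = (38, 16, 34)
w2 = Bw1 = (604, 208, 512)
w3 = Bw2 = (9152, 3064, 7736)
Ratio: 9152/604 = 15.1523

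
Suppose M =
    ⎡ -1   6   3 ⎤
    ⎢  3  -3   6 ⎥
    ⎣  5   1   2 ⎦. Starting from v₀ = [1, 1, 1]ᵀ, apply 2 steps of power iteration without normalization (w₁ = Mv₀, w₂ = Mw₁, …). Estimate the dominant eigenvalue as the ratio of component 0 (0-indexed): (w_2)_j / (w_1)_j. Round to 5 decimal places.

6.50000

w1 = Mv₀ = (8, 6, 8)
w2 = Mw1 = (52, 54, 62)
Ratio at component: 52 / 8 = 6.50000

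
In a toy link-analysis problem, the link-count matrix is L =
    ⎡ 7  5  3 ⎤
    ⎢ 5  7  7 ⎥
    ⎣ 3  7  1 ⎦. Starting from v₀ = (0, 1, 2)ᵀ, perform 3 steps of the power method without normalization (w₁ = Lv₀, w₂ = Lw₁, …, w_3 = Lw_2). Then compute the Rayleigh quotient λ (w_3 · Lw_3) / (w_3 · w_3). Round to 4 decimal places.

w1 = Lv₀ = (11, 21, 9)
w2 = Lw1 = (209, 265, 189)
w3 = Lw2 = (3355, 4223, 2671)
Lw3 = (52613, 65033, 42297)
w3·Lw3 = 3355·52613 + 4223·65033 + 2671·42297 = 564126261; w3·w3 = 3355·3355 + 4223·4223 + 2671·2671 = 36223995
λ ≈ 564126261/36223995 = 15.5733

λ ≈ 15.5733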